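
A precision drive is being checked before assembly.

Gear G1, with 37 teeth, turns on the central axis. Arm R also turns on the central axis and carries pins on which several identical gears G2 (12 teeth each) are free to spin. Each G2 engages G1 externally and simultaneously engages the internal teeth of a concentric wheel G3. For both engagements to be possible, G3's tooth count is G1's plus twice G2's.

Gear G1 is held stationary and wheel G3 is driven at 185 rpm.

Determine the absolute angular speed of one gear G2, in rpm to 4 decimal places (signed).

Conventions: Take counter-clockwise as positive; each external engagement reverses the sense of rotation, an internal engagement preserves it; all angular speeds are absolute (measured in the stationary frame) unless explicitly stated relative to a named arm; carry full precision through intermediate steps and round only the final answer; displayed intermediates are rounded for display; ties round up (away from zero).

planetary set (37T centre, 12T on arm, 61T internal) — Willis relation
normalise by the input: solve with ω_ring = 1, then scale by 185 rpm
ring teeth: 37 + 2·12 = 61
37(ω_sun−ω_arm) = −61(ω_ring−ω_arm),  ω_sun = 0, ω_ring = 1
37(0−ω_arm) = −61(1−ω_arm)  ⇒  98·ω_arm = 61  ⇒  ω_arm = 61/98
sun–planet mesh: 37·(0−61/98) = −12·(ω_p−ω_arm)  ⇒  ω_p−ω_arm = 2257/1176
ω_p = 61/98 + 2257/1176 = 61/24
scale: ω_p = 61/24 × 185 rpm = +470.2083 rpm

+470.2083 rpm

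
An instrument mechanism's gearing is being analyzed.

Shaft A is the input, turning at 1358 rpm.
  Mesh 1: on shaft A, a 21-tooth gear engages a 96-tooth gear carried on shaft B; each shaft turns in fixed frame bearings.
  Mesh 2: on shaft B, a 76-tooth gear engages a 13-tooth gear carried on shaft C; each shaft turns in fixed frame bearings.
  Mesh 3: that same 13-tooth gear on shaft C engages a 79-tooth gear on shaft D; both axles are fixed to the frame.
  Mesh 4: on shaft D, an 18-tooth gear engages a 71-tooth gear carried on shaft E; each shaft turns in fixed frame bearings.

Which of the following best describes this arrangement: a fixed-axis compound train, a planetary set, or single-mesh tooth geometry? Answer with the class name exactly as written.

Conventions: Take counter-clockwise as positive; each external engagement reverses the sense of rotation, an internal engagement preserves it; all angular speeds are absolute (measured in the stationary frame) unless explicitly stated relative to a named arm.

fixed-axis compound train

class = fixed-axis compound train [4 meshes; 4 ratios multiply, 4 sense flips]
classification: fixed-axis compound train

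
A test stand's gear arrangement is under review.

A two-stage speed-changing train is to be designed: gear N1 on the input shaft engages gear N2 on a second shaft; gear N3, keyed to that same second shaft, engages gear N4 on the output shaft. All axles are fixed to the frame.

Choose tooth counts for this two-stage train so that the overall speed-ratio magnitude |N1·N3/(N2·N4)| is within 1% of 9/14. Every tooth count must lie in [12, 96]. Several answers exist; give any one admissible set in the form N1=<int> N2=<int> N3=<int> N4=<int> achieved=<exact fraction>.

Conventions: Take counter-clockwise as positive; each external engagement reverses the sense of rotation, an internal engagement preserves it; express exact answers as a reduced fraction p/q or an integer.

N1=12 N2=14 N3=12 N4=16 achieved=9/14

2-stage fixed-axis compound train for ratio 9/14
target = 9/14 in lowest terms: an exact hit needs N1·N3 = k·9 and N2·N4 = k·14 for one integer k, every count in [12, 96]; additionally prefer no 1:1 stage (N1 ≠ N2, N3 ≠ N4)
k = 1…15: no 1:1-free in-range split of k·9 and k·14 into factor pairs; take k = 16
k = 16: N1·N3 = 144 = 12·12, N2·N4 = 224 = 14·16
achieved = 12·12/(14·16) = 9/14; |achieved − target| = 0 ≤ 9/1400 ✓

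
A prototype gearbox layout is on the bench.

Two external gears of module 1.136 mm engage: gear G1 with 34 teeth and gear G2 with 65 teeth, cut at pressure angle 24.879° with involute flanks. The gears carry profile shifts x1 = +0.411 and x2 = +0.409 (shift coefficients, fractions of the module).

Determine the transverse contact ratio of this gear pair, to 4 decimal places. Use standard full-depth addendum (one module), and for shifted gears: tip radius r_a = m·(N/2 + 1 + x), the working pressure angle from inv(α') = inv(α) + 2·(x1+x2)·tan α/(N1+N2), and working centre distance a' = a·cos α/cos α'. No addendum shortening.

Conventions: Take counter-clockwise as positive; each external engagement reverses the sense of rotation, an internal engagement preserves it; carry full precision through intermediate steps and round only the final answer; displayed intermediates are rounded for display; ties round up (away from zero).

topology: single-mesh involute geometry — m = 1.136, 34T/65T pair
base radii: r_b1 = 17.519813, r_b2 = 33.493760
tip radii: r_a1 = 20.914896, r_a2 = 38.520624
inv(α') = inv(24.879°) + 2·(+0.411+0.409)·tan α/(34+65) = 0.03720081  ⇒  α' = 26.75787°
a' = a·cos α / cos α' = 56.2320·cos 24.879°/cos 26.75787° = 57.131362
action lengths: √(r_a1²−r_b1²) = 11.423179, √(r_a2²−r_b2²) = 19.026468
base pitch p_b = π·m·cos α = 3.237654
CR = (11.423179 + 19.026468 − 57.131362·sin 26.75787°)/3.237654 = 1.460288
contact ratio ≈ 1.4603

1.4603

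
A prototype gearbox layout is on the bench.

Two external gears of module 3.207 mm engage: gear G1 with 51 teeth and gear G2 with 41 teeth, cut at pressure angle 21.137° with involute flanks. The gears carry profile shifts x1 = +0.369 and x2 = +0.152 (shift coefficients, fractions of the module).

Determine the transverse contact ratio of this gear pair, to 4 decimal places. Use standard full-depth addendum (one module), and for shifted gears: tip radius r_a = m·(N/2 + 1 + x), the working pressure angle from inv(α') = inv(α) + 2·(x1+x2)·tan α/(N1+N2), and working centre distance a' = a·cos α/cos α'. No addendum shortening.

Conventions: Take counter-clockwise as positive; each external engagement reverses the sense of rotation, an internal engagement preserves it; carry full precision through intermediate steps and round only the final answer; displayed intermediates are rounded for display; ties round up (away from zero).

1.6118

class = single-mesh tooth geometry [involute pair 51T × 41T, m = 3.207]
base radii: r_b1 = 76.276513, r_b2 = 61.320334
tip radii: r_a1 = 86.168883, r_a2 = 69.437964
inv(α') = inv(21.137°) + 2·(+0.369+0.152)·tan α/(51+41) = 0.02207853  ⇒  α' = 22.68663°
a' = a·cos α / cos α' = 147.5220·cos 21.137°/cos 22.68663° = 149.135767
action lengths: √(r_a1²−r_b1²) = 40.087029, √(r_a2²−r_b2²) = 32.579863
base pitch p_b = π·m·cos α = 9.397244
CR = (40.087029 + 32.579863 − 149.135767·sin 22.68663°)/9.397244 = 1.611812
contact ratio ≈ 1.6118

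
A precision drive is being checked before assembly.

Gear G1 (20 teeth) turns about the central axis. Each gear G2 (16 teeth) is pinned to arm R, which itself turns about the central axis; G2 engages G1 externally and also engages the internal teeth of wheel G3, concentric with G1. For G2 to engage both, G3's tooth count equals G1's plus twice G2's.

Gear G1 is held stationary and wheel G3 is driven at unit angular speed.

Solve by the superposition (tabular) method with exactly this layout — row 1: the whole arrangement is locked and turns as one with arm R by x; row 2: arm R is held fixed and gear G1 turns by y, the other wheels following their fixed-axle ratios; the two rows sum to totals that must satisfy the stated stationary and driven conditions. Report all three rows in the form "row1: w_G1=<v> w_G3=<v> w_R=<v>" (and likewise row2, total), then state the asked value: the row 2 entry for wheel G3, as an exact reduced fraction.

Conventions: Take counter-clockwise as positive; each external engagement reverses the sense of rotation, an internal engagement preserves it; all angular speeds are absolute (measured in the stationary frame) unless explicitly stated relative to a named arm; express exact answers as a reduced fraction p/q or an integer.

row1: w_G1=13/18 w_G3=13/18 w_R=13/18
row2: w_G1=-13/18 w_G3=5/18 w_R=0
total: w_G1=0 w_G3=1 w_R=13/18
asked value: 5/18

planetary set (20T centre, 16T on arm, 52T internal) — Willis relation
row 1 (train locked, turned with arm): all members turn x
row 2 (arm held, sun turns y): ω_ring = −(20/52)·y, ω_arm = 0
boundary: total ω_sun = x + y = 0 and total ω_ring = x − (20/52)·y = 1  ⇒  y = -13/18, x = 13/18
row 2 ring = −(20/52)·(-13/18) = 5/18
totals (row 1 + row 2): sun 13/18 + (-13/18) = 0, ring 13/18 + 5/18 = 1, arm 13/18 + 0 = 13/18
asked cell (row2, ring) = 5/18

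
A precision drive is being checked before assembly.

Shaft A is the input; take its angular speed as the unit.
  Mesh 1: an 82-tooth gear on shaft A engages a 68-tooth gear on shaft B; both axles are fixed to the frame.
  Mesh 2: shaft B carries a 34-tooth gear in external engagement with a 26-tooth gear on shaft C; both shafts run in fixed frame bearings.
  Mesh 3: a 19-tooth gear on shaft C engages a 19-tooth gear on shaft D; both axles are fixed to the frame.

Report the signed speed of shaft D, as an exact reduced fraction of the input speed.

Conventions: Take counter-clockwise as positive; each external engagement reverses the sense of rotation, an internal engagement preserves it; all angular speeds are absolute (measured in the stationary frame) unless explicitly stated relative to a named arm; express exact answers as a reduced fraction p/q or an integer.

-41/26

3-mesh fixed-axis compound train (all bearings frame-fixed)
mesh 1 [82T→68T]: |ω|/ω_in = 1×82/68 = 41/34, sense flips to −
mesh 2 [34T→26T]: |ω|/ω_in = (41/34)×34/26 = 41/26, sense flips to +
mesh 3 [19T→19T]: |ω|/ω_in = (41/26)×19/19 = 41/26, sense flips to −
signed output speed (× input speed) = -41/26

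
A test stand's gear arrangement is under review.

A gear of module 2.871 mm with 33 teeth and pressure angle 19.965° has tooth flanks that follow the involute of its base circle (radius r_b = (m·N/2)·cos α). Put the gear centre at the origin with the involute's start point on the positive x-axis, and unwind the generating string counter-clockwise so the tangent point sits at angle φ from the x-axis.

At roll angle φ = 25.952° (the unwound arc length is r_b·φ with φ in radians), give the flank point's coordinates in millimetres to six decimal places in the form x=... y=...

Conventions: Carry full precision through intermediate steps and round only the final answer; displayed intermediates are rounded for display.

class = single-mesh tooth geometry [base-circle involute, m = 2.871, 33T]
pitch radius r_p = m·N/2 = 2.871·33/2 = 47.371500
base radius r_b = r_p·cos α = 47.371500·cos 19.965° = 44.524538
roll angle φ = 25.952° = 0.45294785 rad
x = r_b·(cos φ + φ·sin φ) = 48.860298
y = r_b·(sin φ − φ·cos φ) = 1.351097

x=48.860298 y=1.351097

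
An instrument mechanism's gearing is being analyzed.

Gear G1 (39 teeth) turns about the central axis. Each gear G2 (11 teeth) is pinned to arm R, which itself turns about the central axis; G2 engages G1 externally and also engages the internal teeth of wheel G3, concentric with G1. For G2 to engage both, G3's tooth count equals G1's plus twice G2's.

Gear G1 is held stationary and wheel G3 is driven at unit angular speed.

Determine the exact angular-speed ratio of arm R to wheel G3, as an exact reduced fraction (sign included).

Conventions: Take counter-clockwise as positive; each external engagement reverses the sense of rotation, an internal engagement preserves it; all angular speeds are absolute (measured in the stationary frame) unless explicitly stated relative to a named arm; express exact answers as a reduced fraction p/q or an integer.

61/100

class = planetary set [G3 = 39+2·11 = 61; Willis about the carrier]
ring teeth: 39 + 2·11 = 61
39(ω_sun−ω_arm) = −61(ω_ring−ω_arm),  ω_sun = 0, ω_ring = 1
39(0−ω_arm) = −61(1−ω_arm)  ⇒  100·ω_arm = 61  ⇒  ω_arm = 61/100
ω_out/ω_in = 61/100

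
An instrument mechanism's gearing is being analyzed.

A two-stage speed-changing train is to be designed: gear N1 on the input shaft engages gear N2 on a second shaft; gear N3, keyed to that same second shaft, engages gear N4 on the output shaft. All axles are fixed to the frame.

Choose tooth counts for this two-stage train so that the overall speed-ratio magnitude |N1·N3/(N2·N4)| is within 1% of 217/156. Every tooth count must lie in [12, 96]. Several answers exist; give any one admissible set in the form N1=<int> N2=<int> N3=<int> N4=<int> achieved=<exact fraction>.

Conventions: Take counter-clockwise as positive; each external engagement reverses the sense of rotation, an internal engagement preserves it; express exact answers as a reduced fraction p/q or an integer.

design class (target 217/156): fixed-axis compound train
target = 217/156 in lowest terms: an exact hit needs N1·N3 = k·217 and N2·N4 = k·156 for one integer k, every count in [12, 96]; additionally prefer no 1:1 stage (N1 ≠ N2, N3 ≠ N4)
k = 1: no 1:1-free in-range split of k·217 and k·156 into factor pairs; take k = 2
k = 2: N1·N3 = 434 = 14·31, N2·N4 = 312 = 12·26
achieved = 14·31/(12·26) = 217/156; |achieved − target| = 0 ≤ 217/15600 ✓

N1=14 N2=12 N3=31 N4=26 achieved=217/156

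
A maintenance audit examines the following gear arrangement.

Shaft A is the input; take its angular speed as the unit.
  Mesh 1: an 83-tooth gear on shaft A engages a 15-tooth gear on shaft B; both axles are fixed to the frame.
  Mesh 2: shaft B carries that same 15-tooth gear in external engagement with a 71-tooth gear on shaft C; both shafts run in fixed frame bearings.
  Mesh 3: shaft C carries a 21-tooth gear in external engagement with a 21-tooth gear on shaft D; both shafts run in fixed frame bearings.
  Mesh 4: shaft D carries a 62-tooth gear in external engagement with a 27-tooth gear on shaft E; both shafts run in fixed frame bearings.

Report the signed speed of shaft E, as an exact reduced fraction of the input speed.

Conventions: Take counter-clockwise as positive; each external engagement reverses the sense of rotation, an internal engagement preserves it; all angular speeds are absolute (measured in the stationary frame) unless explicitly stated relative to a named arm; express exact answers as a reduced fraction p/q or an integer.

4-mesh fixed-axis compound train (all bearings frame-fixed)
mesh 1 [83T→15T]: |ω|/ω_in = 1×83/15 = 83/15, sense flips to −
mesh 2 [15T→71T]: |ω|/ω_in = (83/15)×15/71 = 83/71, sense flips to +
mesh 3 [21T→21T]: |ω|/ω_in = (83/71)×21/21 = 83/71, sense flips to −
mesh 4 [62T→27T]: |ω|/ω_in = (83/71)×62/27 = 5146/1917, sense flips to +
signed output speed (× input speed) = 5146/1917

5146/1917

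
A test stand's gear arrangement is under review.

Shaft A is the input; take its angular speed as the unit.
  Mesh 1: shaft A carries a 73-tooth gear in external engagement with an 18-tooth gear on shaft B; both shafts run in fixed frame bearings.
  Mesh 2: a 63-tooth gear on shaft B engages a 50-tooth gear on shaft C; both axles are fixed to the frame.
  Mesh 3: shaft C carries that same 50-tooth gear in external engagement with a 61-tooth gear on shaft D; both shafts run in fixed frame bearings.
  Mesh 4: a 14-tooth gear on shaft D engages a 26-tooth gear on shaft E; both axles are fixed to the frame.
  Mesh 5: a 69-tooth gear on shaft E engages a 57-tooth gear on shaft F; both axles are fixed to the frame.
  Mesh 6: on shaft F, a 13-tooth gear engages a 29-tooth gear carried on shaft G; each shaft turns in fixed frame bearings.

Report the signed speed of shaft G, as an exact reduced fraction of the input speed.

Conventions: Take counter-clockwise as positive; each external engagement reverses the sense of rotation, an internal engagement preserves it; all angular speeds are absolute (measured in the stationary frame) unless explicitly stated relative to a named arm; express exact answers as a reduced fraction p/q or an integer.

6-mesh fixed-axis compound train (all bearings frame-fixed)
mesh 1 [73T→18T]: |ω|/ω_in = 1×73/18 = 73/18, sense flips to −
mesh 2 [63T→50T]: |ω|/ω_in = (73/18)×63/50 = 511/100, sense flips to +
mesh 3 [50T→61T]: |ω|/ω_in = (511/100)×50/61 = 511/122, sense flips to −
mesh 4 [14T→26T]: |ω|/ω_in = (511/122)×14/26 = 3577/1586, sense flips to +
mesh 5 [69T→57T]: |ω|/ω_in = (3577/1586)×69/57 = 82271/30134, sense flips to −
mesh 6 [13T→29T]: |ω|/ω_in = (82271/30134)×13/29 = 82271/67222, sense flips to +
signed output speed (× input speed) = 82271/67222

82271/67222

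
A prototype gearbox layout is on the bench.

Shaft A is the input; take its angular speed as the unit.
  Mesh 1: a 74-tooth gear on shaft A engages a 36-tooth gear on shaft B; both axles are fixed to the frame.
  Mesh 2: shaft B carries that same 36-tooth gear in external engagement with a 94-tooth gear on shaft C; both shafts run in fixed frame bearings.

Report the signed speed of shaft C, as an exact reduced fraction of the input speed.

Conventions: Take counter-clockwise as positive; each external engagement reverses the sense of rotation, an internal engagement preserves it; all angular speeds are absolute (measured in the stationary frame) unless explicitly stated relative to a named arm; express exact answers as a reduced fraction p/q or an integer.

37/47

2-mesh fixed-axis compound train (all bearings frame-fixed)
mesh 1 [74T→36T]: |ω|/ω_in = 1×74/36 = 37/18, sense flips to −
mesh 2 [36T→94T]: |ω|/ω_in = (37/18)×36/94 = 37/47, sense flips to +
signed output speed (× input speed) = 37/47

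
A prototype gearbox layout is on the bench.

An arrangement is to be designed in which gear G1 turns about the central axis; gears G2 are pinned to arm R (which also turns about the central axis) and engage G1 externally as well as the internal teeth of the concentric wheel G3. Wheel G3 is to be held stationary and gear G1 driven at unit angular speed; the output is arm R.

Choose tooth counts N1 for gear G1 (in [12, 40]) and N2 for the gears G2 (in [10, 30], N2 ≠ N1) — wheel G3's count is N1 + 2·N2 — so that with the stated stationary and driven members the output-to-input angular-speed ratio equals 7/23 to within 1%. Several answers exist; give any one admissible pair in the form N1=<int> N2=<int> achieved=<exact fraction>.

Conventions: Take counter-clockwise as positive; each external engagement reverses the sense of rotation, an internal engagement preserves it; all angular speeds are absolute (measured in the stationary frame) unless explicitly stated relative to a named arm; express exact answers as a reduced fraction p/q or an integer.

N1=28 N2=18 achieved=7/23

design class (target 7/23): planetary set
Willis with ω_ring = 0: ω_arm/ω_sun = N1/(N1+N3); set equal to 7/23  ⇒  N3/N1 = 1/(7/23) − 1 = 16/7
N3 = N1 + 2·N2  ⇒  N2/N1 = (N3/N1 − 1)/2 = (16/7 − 1)/2 = 9/14
smallest multiple with N1 ≥ 12 and N2 ≥ 10: k = 2  ⇒  N1 = 2·14 = 28, N2 = 2·9 = 18 (N1 ≤ 40, N2 ≤ 30, N2 ≠ N1 ✓), N3 = 28 + 2·18 = 64
check: N1/(N1+N3) with N1 = 28, N3 = 64 gives 7/23; |achieved − target| = 0 ≤ 7/2300 ✓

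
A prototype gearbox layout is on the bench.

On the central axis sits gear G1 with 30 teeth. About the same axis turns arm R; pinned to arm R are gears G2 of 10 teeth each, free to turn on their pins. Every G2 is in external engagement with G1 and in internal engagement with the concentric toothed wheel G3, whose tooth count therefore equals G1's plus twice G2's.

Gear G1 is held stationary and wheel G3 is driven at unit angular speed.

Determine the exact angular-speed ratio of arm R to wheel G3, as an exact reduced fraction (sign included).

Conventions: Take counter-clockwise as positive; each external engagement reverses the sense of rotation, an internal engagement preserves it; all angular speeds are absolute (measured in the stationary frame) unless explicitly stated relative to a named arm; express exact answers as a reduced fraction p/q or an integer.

5/8

planetary set (30T centre, 10T on arm, 50T internal) — Willis relation
ring teeth: 30 + 2·10 = 50
30(ω_sun−ω_arm) = −50(ω_ring−ω_arm),  ω_sun = 0, ω_ring = 1
30(0−ω_arm) = −50(1−ω_arm)  ⇒  80·ω_arm = 50  ⇒  ω_arm = 5/8
ω_out/ω_in = 5/8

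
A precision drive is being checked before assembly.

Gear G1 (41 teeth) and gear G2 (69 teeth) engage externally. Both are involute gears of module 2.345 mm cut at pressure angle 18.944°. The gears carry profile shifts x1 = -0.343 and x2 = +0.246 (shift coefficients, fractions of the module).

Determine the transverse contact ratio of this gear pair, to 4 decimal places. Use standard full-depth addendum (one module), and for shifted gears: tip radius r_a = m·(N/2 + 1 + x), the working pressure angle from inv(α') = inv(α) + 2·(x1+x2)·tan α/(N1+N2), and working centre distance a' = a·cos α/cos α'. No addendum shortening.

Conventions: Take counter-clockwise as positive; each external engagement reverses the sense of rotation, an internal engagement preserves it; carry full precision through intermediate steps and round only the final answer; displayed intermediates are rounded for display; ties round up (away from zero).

topology: single-mesh involute geometry — m = 2.345, 41T/69T pair
base radii: r_b1 = 45.468717, r_b2 = 76.520524
tip radii: r_a1 = 49.613165, r_a2 = 83.824370
inv(α') = inv(18.944°) + 2·(-0.343+0.246)·tan α/(41+69) = 0.01199420  ⇒  α' = 18.64454°
a' = a·cos α / cos α' = 128.9750·cos 18.944°/cos 18.64454° = 128.745794
action lengths: √(r_a1²−r_b1²) = 19.850993, √(r_a2²−r_b2²) = 34.221842
base pitch p_b = π·m·cos α = 6.968009
CR = (19.850993 + 34.221842 − 128.745794·sin 18.64454°)/6.968009 = 1.853231
contact ratio ≈ 1.8532

1.8532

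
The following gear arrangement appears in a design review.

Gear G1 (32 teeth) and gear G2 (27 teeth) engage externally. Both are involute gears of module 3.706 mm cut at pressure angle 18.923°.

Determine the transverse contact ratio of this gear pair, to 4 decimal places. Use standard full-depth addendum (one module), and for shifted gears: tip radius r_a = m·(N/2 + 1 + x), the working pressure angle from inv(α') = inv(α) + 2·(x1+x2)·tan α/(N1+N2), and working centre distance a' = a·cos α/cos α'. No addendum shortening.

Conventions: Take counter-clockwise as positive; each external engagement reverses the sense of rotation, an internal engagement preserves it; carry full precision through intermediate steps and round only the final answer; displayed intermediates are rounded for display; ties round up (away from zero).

class = single-mesh tooth geometry [involute pair 32T × 27T, m = 3.706]
base radii: r_b1 = 56.091363, r_b2 = 47.327087
tip radii: r_a1 = 63.002000, r_a2 = 53.737000
no profile shift: α' = α, a' = a
action lengths: √(r_a1²−r_b1²) = 28.688169, √(r_a2²−r_b2²) = 25.452151
base pitch p_b = π·m·cos α = 11.013513
CR = (28.688169 + 25.452151 − 109.327000·sin 18.92300°)/11.013513 = 1.696632
contact ratio ≈ 1.6966

1.6966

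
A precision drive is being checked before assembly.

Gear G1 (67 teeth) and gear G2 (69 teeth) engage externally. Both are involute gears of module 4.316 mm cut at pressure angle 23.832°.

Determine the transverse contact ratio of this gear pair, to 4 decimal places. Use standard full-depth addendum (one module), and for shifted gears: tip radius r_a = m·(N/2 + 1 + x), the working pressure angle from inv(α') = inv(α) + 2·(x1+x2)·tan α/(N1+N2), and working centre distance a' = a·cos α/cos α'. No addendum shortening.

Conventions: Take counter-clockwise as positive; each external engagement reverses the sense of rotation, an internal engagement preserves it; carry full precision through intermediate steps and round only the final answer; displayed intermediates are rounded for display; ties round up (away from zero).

1.6119

class = single-mesh tooth geometry [involute pair 67T × 69T, m = 4.316]
base radii: r_b1 = 132.257751, r_b2 = 136.205743
tip radii: r_a1 = 148.902000, r_a2 = 153.218000
no profile shift: α' = α, a' = a
action lengths: √(r_a1²−r_b1²) = 68.408281, √(r_a2²−r_b2²) = 70.169445
base pitch p_b = π·m·cos α = 12.402984
CR = (68.408281 + 70.169445 − 293.488000·sin 23.83200°)/12.402984 = 1.611876
contact ratio ≈ 1.6119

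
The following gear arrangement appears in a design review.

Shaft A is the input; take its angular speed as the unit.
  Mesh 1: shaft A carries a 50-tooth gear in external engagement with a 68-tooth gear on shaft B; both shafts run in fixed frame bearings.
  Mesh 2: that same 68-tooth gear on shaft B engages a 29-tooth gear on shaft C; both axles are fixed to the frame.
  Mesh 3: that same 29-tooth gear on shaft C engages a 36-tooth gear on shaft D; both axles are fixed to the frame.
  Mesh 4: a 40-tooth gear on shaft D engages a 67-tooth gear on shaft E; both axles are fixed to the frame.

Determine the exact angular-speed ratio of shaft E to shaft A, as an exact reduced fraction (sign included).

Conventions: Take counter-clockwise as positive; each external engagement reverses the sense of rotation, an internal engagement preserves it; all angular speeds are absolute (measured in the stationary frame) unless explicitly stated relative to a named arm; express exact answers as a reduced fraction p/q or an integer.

class = fixed-axis compound train [4 meshes; 4 ratios multiply, 4 sense flips]
mesh 1 [50T→68T]: running ratio 25/34, sense −
mesh 2 [68T→29T]: running ratio 50/29, sense +
mesh 3 [29T→36T]: running ratio 25/18, sense −
mesh 4 [40T→67T]: running ratio 500/603, sense +
ω_out/ω_in = 500/603

500/603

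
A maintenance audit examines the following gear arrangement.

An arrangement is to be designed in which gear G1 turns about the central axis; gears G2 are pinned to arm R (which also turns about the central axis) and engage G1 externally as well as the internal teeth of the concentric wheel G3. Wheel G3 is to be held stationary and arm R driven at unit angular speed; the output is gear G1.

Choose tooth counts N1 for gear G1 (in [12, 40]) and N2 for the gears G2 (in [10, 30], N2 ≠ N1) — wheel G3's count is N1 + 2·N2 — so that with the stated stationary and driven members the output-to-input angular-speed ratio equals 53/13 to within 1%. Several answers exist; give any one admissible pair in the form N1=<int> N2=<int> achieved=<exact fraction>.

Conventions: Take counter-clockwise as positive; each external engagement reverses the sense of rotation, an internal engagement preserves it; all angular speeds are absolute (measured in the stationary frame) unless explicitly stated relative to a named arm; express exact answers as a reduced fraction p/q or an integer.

class = planetary set [ratio 53/13 wanted; Willis about the carrier]
Willis with ω_ring = 0: ω_sun/ω_arm = (N1+N3)/N1; set equal to 53/13  ⇒  N3/N1 = 53/13 − 1 = 40/13
N3 = N1 + 2·N2  ⇒  N2/N1 = (N3/N1 − 1)/2 = (40/13 − 1)/2 = 27/26
smallest multiple with N1 ≥ 12 and N2 ≥ 10: k = 1  ⇒  N1 = 1·26 = 26, N2 = 1·27 = 27 (N1 ≤ 40, N2 ≤ 30, N2 ≠ N1 ✓), N3 = 26 + 2·27 = 80
check: (N1+N3)/N1 with N1 = 26, N3 = 80 gives 53/13; |achieved − target| = 0 ≤ 53/1300 ✓

N1=26 N2=27 achieved=53/13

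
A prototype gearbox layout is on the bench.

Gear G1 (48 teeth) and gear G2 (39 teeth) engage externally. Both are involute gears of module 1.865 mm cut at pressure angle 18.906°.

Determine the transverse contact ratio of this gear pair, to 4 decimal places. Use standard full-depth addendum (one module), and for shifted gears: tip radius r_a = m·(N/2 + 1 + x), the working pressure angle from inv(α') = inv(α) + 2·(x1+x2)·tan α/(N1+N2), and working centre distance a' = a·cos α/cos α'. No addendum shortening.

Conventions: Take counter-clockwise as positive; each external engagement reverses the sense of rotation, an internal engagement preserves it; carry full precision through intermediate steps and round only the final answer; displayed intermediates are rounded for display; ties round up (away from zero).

1.7860

class = single-mesh tooth geometry [involute pair 48T × 39T, m = 1.865]
base radii: r_b1 = 42.345262, r_b2 = 34.405525
tip radii: r_a1 = 46.625000, r_a2 = 38.232500
no profile shift: α' = α, a' = a
action lengths: √(r_a1²−r_b1²) = 19.513313, √(r_a2²−r_b2²) = 16.672848
base pitch p_b = π·m·cos α = 5.542982
CR = (19.513313 + 16.672848 − 81.127500·sin 18.90600°)/5.542982 = 1.785955
contact ratio ≈ 1.7860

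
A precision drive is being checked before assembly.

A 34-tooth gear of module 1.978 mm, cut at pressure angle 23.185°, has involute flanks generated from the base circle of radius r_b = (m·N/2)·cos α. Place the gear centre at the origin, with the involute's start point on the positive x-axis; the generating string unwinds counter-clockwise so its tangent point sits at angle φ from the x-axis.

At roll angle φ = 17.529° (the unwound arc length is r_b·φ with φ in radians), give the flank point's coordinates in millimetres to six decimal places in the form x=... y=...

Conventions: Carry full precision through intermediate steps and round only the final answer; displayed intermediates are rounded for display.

class = single-mesh tooth geometry [base-circle involute, m = 1.978, 34T]
pitch radius r_p = m·N/2 = 1.978·34/2 = 33.626000
base radius r_b = r_p·cos α = 33.626000·cos 23.185° = 30.910312
roll angle φ = 17.529° = 0.30593876 rad
x = r_b·(cos φ + φ·sin φ) = 32.323218
y = r_b·(sin φ − φ·cos φ) = 0.292291

x=32.323218 y=0.292291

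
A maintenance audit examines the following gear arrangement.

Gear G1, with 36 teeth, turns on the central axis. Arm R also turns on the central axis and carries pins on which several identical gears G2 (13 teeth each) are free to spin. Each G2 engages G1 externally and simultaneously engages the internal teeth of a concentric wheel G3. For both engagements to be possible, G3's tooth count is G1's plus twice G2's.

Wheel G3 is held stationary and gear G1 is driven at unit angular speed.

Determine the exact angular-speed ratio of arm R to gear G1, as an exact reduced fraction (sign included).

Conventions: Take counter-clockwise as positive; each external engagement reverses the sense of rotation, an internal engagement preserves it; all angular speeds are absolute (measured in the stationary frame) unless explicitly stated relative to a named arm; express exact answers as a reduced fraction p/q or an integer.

planetary set (36T centre, 13T on arm, 62T internal) — Willis relation
ring teeth: 36 + 2·13 = 62
36(ω_sun−ω_arm) = −62(ω_ring−ω_arm),  ω_ring = 0, ω_sun = 1
36(1−ω_arm) = −62(0−ω_arm)  ⇒  98·ω_arm = 36  ⇒  ω_arm = 18/49
ω_out/ω_in = 18/49

18/49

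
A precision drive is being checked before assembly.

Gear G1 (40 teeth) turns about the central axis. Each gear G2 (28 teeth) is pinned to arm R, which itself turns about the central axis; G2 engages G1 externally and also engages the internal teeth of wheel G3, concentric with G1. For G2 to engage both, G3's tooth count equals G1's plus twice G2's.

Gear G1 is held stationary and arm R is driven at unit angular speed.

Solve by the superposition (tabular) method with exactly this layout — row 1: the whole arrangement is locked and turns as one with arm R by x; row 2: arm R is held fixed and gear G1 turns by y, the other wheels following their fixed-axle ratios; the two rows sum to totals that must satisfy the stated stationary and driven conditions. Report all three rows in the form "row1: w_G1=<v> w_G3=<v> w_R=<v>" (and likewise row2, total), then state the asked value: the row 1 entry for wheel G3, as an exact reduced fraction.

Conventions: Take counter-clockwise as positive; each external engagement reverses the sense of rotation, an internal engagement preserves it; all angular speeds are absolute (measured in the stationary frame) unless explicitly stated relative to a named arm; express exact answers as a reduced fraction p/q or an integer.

row1: w_G1=1 w_G3=1 w_R=1
row2: w_G1=-1 w_G3=5/12 w_R=0
total: w_G1=0 w_G3=17/12 w_R=1
asked value: 1

recognized (axles ride arm R): planetary set, 40/28/96 teeth
superposition row 1 [locked train]: every member turns x
superposition row 2 [arm held]: sun y, ring −(40/96)·y, arm 0
boundary: total ω_sun = x + y = 0 and total ω_arm = x = 1  ⇒  y = -1, x = 1
row 2 ring = −(40/96)·(-1) = 5/12
totals (row 1 + row 2): sun 1 + (-1) = 0, ring 1 + 5/12 = 17/12, arm 1 + 0 = 1
asked cell (row1, ring) = 1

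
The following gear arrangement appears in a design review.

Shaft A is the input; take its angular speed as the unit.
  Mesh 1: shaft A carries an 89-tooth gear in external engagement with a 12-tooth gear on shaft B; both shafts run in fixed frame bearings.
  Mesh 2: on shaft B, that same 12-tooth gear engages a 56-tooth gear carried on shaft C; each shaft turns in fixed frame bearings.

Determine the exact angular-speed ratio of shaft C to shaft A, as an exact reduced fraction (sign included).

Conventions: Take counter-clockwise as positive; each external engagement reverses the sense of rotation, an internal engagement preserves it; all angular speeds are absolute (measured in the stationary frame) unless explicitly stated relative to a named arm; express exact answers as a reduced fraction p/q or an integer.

89/56

class = fixed-axis compound train [2 meshes; 2 ratios multiply, 2 sense flips]
mesh 1 [89T→12T]: running ratio 89/12, sense −
mesh 2 [12T→56T]: running ratio 89/56, sense +
ω_out/ω_in = 89/56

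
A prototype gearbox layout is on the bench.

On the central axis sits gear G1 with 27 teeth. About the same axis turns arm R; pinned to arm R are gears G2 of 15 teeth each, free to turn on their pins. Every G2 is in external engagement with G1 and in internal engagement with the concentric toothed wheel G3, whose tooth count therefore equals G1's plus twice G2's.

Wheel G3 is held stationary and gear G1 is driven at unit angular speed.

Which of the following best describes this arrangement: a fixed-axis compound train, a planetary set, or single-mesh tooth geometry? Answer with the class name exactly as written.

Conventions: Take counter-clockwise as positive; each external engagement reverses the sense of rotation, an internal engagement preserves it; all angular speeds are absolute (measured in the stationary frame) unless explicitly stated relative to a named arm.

planetary set

recognized (axles ride arm R): planetary set, 27/15/57 teeth
classification: planetary set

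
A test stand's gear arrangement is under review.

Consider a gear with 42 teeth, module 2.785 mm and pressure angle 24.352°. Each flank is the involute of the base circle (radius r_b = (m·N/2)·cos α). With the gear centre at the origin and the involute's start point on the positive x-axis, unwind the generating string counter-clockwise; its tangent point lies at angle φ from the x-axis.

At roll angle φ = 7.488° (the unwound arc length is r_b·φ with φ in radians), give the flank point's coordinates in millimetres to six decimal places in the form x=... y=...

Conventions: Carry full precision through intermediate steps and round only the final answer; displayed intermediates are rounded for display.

x=53.734638 y=0.039577

single-mesh involute tooth geometry (42T wheel at module 2.785)
pitch radius r_p = m·N/2 = 2.785·42/2 = 58.485000
base radius r_b = r_p·cos α = 58.485000·cos 24.352° = 53.281556
roll angle φ = 7.488° = 0.13069025 rad
x = r_b·(cos φ + φ·sin φ) = 53.734638
y = r_b·(sin φ − φ·cos φ) = 0.039577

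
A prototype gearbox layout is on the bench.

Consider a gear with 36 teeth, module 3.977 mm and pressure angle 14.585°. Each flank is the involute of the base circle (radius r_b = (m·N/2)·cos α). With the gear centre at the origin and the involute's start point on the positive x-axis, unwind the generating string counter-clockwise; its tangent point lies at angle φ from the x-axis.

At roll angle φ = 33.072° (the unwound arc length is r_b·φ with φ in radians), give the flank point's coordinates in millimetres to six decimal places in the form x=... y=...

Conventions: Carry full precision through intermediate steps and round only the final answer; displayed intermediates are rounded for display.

x=79.876612 y=4.294924

class = single-mesh tooth geometry [base-circle involute, m = 3.977, 36T]
pitch radius r_p = m·N/2 = 3.977·36/2 = 71.586000
base radius r_b = r_p·cos α = 71.586000·cos 14.585° = 69.279150
roll angle φ = 33.072° = 0.57721529 rad
x = r_b·(cos φ + φ·sin φ) = 79.876612
y = r_b·(sin φ − φ·cos φ) = 4.294924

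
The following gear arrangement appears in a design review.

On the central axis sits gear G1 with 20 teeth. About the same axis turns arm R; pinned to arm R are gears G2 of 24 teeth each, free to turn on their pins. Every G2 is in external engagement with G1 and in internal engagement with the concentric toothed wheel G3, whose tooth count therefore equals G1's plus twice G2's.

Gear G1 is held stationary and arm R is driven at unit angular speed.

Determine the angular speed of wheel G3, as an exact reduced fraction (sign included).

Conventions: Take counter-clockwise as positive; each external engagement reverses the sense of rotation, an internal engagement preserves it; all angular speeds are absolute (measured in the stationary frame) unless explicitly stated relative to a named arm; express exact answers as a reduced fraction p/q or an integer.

22/17

class = planetary set [G3 = 20+2·24 = 68; Willis about the carrier]
ring teeth: 20 + 2·24 = 68
20(ω_sun−ω_arm) = −68(ω_ring−ω_arm),  ω_sun = 0, ω_arm = 1
ω_ring = 1 − (20/68)(0−1) = 22/17
exact speed ratio = 22/17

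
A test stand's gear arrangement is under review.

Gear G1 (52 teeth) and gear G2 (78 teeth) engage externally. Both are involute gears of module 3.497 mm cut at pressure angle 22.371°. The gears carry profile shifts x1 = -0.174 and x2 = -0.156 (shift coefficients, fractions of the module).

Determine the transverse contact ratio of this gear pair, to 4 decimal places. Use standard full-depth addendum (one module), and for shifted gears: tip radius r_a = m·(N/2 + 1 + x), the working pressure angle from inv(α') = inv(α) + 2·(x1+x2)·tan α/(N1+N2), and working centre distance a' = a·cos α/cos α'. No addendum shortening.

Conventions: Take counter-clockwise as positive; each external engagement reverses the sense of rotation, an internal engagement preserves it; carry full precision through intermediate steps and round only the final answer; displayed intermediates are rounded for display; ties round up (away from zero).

topology: single-mesh involute geometry — m = 3.497, 52T/78T pair
base radii: r_b1 = 84.079100, r_b2 = 126.118651
tip radii: r_a1 = 93.810522, r_a2 = 139.334468
inv(α') = inv(22.371°) + 2·(-0.174-0.156)·tan α/(52+78) = 0.01904109  ⇒  α' = 21.63801°
a' = a·cos α / cos α' = 227.3050·cos 22.371°/cos 21.63801° = 226.132869
action lengths: √(r_a1²−r_b1²) = 41.606717, √(r_a2²−r_b2²) = 59.229890
base pitch p_b = π·m·cos α = 10.159319
CR = (41.606717 + 59.229890 − 226.132869·sin 21.63801°)/10.159319 = 1.717839
contact ratio ≈ 1.7178

1.7178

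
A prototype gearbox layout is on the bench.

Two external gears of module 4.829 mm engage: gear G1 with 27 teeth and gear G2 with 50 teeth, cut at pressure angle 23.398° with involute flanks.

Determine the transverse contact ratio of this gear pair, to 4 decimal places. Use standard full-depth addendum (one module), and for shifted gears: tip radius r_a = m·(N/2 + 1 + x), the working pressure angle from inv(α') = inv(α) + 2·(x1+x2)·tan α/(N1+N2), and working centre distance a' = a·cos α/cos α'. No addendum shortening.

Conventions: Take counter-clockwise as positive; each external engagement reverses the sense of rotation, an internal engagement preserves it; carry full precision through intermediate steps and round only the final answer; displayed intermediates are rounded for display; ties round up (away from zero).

1.5515

single-mesh involute tooth geometry (27T engaging 50T at module 4.829)
base radii: r_b1 = 59.830704, r_b2 = 110.797601
tip radii: r_a1 = 70.020500, r_a2 = 125.554000
no profile shift: α' = α, a' = a
action lengths: √(r_a1²−r_b1²) = 36.375228, √(r_a2²−r_b2²) = 59.056740
base pitch p_b = π·m·cos α = 13.923237
CR = (36.375228 + 59.056740 − 185.916500·sin 23.39800°)/13.923237 = 1.551477
contact ratio ≈ 1.5515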